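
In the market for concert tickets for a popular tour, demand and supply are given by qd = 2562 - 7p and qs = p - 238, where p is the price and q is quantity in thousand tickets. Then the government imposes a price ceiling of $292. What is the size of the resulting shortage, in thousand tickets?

464

Without the control the market clears where 2562 - 7p = p - 238, i.e. p* = 350 and q* = 112.
Because the ceiling (292) lies below the market-clearing price, it is binding.
At p = 292: qd = 2562 - 7·292 = 518 and qs = 292 - 238 = 54.
Shortage = qd - qs = 518 - 54 = 464.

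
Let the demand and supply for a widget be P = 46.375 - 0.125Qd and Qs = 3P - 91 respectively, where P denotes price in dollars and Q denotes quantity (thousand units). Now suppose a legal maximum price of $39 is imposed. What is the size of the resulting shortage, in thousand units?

Rearranging demand gives Qd = 371 - 8P. Without the control the market clears where 371 - 8P = 3P - 91, i.e. P* = 42 and Q* = 35.
Since 39 < 42, the ceiling is binding.
At P = 39: Qd = 371 - 8·39 = 59 and Qs = 3·39 - 91 = 26.
Shortage = Qd - Qs = 59 - 26 = 33.

33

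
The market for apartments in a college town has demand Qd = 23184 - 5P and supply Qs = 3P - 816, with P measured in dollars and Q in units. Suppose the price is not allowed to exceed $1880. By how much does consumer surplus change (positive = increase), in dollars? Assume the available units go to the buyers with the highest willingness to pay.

Setting quantity demanded equal to quantity supplied, 23184 - 5P = 3P - 816, gives P* = 3000 and Q* = 8184.
The ceiling of 1880 is below the equilibrium price 3000, so it binds.
At P = 1880: Qd = 23184 - 5·1880 = 13784 and Qs = 3·1880 - 816 = 4824.
Consumer surplus without the control is ½ · (4636.8 - 3000) · 8184 = 6697785.6.
With the ceiling, 4824 units are sold at 1880 (assume they go to the highest-value buyers). The demand price at Q = 4824 is 3672, so CS = ½ · [(4636.8 - 1880) + (3672 - 1880)] · 4824 = 10971705.6.
Change in consumer surplus = 10971705.6 - 6697785.6 = 4273920.

4273920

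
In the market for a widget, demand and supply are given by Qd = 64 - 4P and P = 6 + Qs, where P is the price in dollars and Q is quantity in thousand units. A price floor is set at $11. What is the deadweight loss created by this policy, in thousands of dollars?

0

Rearranging supply gives Qs = P - 6. Without the control the market clears where 64 - 4P = P - 6, i.e. P* = 14 and Q* = 8.
Since 11 is below P* = 14, the floor does not bind and the free-market outcome prevails.
Since the control does not bind, no trades are prevented and deadweight loss is zero.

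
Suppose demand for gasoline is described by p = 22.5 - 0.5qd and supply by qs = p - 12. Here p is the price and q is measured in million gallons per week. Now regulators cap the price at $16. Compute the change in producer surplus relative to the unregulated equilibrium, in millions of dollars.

Rearranging demand gives qd = 45 - 2p. Without the control the market clears where 45 - 2p = p - 12, i.e. p* = 19 and q* = 7.
Because the ceiling (16) lies below the market-clearing price, it is binding.
At p = 16: qd = 45 - 2·16 = 13 and qs = 16 - 12 = 4.
Producer surplus without the control is ½ · (19 - 12) · 7 = 24.5.
With the ceiling, producers sell 4 units at 16, so PS = ½ · (16 - 12) · 4 = 8.
Change in producer surplus = 8 - 24.5 = -16.5.

-16.5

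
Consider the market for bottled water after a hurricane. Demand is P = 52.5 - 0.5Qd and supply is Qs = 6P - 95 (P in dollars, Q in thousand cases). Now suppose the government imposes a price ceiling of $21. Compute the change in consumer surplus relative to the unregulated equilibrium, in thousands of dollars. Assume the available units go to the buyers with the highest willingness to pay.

-20

Rearranging demand gives Qd = 105 - 2P. In a free market, 105 - 2P = 6P - 95 gives the equilibrium P* = 25, Q* = 55.
Because the ceiling (21) lies below the market-clearing price, it is binding.
At P = 21: Qd = 105 - 2·21 = 63 and Qs = 6·21 - 95 = 31.
Consumer surplus without the control is ½ · (52.5 - 25) · 55 = 756.25.
With the ceiling, 31 units are sold at 21 (assume they go to the highest-value buyers). The demand price at Q = 31 is 37, so CS = ½ · [(52.5 - 21) + (37 - 21)] · 31 = 736.25.
Change in consumer surplus = 736.25 - 756.25 = -20.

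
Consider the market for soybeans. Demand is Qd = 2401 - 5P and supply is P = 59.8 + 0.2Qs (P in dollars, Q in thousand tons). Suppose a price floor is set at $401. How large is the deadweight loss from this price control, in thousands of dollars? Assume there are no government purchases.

Rearranging supply gives Qs = 5P - 299. Setting quantity demanded equal to quantity supplied, 2401 - 5P = 5P - 299, gives P* = 270 and Q* = 1051.
The floor of 401 is above the equilibrium price 270, so it binds.
At P = 401: Qd = 2401 - 5·401 = 396 and Qs = 5·401 - 299 = 1706.
Quantity traded falls to 396. At Q = 396 the demand price is (2401 - 396)/5 = 401 and the supply price is (299 + 396)/5 = 139.
Deadweight loss = ½ · (401 - 139) · (1051 - 396) = ½ · 262 · 655 = 85805.

85805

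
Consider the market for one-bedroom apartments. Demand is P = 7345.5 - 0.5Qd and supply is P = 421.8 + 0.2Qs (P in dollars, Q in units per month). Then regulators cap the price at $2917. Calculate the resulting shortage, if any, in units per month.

0

Rearranging demand gives Qd = 14691 - 2P; rearranging supply gives Qs = 5P - 2109. In a free market, 14691 - 2P = 5P - 2109 gives the equilibrium P* = 2400, Q* = 9891.
Since 2917 is above P* = 2400, the ceiling does not bind and the free-market outcome prevails.
Since the control does not bind, there is no shortage.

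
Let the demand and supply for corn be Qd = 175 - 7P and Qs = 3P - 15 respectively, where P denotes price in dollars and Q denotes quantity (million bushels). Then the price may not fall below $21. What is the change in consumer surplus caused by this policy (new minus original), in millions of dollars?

-70

Without the control the market clears where 175 - 7P = 3P - 15, i.e. P* = 19 and Q* = 42.
The floor of 21 is above the equilibrium price 19, so it binds.
At P = 21: Qd = 175 - 7·21 = 28 and Qs = 3·21 - 15 = 48.
Consumer surplus without the control is ½ · (25 - 19) · 42 = 126.
With the floor, consumers buy 28 units at 21, so CS = ½ · (25 - 21) · 28 = 56.
Change in consumer surplus = 56 - 126 = -70.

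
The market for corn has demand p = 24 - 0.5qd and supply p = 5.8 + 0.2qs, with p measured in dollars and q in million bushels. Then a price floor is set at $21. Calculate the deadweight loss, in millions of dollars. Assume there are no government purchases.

140

Rearranging demand gives qd = 48 - 2p; rearranging supply gives qs = 5p - 29. Without the control the market clears where 48 - 2p = 5p - 29, i.e. p* = 11 and q* = 26.
Because the floor (21) lies above the market-clearing price, it is binding.
At p = 21: qd = 48 - 2·21 = 6 and qs = 5·21 - 29 = 76.
Quantity traded falls to 6. At q = 6 the demand price is (48 - 6)/2 = 21 and the supply price is (29 + 6)/5 = 7.
Deadweight loss = ½ · (21 - 7) · (26 - 6) = ½ · 14 · 20 = 140.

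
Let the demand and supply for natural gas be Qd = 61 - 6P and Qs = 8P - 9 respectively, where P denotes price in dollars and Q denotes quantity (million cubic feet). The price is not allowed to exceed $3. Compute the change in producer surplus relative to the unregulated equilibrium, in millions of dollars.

-46

In a free market, 61 - 6P = 8P - 9 gives the equilibrium P* = 5, Q* = 31.
Since 3 < 5, the ceiling is binding.
At P = 3: Qd = 61 - 6·3 = 43 and Qs = 8·3 - 9 = 15.
Producer surplus without the control is ½ · (5 - 1.125) · 31 = 60.0625.
With the ceiling, producers sell 15 units at 3, so PS = ½ · (3 - 1.125) · 15 = 14.0625.
Change in producer surplus = 14.0625 - 60.0625 = -46.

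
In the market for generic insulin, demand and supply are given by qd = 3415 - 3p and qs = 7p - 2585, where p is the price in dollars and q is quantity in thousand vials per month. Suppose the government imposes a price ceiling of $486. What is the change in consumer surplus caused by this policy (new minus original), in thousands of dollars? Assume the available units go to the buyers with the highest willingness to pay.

-12996

Equilibrium: 3415 - 3p = 7p - 2585, so 6000 = 10p and p* = 600, q* = 1615.
The ceiling of 486 is below the equilibrium price 600, so it binds.
At p = 486: qd = 3415 - 3·486 = 1957 and qs = 7·486 - 2585 = 817.
Consumer surplus without the control is ½ · (3415/3 - 600) · 1615 = 2608225/6.
With the ceiling, 817 units are sold at 486 (assume they go to the highest-value buyers). The demand price at q = 817 is 866, so CS = ½ · [(3415/3 - 486) + (866 - 486)] · 817 = 2530249/6.
Change in consumer surplus = 2530249/6 - 2608225/6 = -12996.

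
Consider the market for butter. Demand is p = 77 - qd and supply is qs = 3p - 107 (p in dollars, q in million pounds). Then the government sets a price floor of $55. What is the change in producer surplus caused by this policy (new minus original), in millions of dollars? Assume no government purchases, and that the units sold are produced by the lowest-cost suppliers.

Rearranging demand gives qd = 77 - p. Setting quantity demanded equal to quantity supplied, 77 - p = 3p - 107, gives p* = 46 and q* = 31.
Since 55 > 46, the floor is binding.
At p = 55: qd = 77 - 55 = 22 and qs = 3·55 - 107 = 58.
Producer surplus without the control is ½ · (46 - 107/3) · 31 = 961/6.
With the floor, 22 units are sold at 55. The supply price at q = 22 is 43, so PS = ½ · [(55 - 107/3) + (55 - 43)] · 22 = 1034/3.
Change in producer surplus = 1034/3 - 961/6 = 184.5.

184.5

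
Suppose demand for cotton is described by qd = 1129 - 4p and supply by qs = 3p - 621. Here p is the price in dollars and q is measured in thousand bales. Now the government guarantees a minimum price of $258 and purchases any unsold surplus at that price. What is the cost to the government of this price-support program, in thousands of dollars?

14448

In a free market, 1129 - 4p = 3p - 621 gives the equilibrium p* = 250, q* = 129.
The floor of 258 is above the equilibrium price 250, so it binds.
At p = 258: qd = 1129 - 4·258 = 97 and qs = 3·258 - 621 = 153.
Surplus = qs - qd = 56.
Government expenditure = surplus × support price = 56 × 258 = 14448.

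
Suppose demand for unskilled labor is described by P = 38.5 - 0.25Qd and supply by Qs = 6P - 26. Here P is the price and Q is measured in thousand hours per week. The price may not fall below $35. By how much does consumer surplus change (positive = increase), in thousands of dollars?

-816

Rearranging demand gives Qd = 154 - 4P. Without the control the market clears where 154 - 4P = 6P - 26, i.e. P* = 18 and Q* = 82.
The floor of 35 is above the equilibrium price 18, so it binds.
At P = 35: Qd = 154 - 4·35 = 14 and Qs = 6·35 - 26 = 184.
Consumer surplus without the control is ½ · (38.5 - 18) · 82 = 840.5.
With the floor, consumers buy 14 units at 35, so CS = ½ · (38.5 - 35) · 14 = 24.5.
Change in consumer surplus = 24.5 - 840.5 = -816.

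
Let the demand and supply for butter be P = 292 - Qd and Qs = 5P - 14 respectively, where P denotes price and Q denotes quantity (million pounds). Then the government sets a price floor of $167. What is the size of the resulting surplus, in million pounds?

Rearranging demand gives Qd = 292 - P. In a free market, 292 - P = 5P - 14 gives the equilibrium P* = 51, Q* = 241.
The floor of 167 is above the equilibrium price 51, so it binds.
At P = 167: Qd = 292 - 167 = 125 and Qs = 5·167 - 14 = 821.
Surplus = Qs - Qd = 821 - 125 = 696.

696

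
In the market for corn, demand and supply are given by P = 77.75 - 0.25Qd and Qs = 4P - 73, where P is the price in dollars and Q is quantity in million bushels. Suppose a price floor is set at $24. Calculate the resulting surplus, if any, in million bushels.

0

Rearranging demand gives Qd = 311 - 4P. Setting quantity demanded equal to quantity supplied, 311 - 4P = 4P - 73, gives P* = 48 and Q* = 119.
Since 24 is below P* = 48, the floor does not bind and the free-market outcome prevails.
Since the control does not bind, there is no surplus.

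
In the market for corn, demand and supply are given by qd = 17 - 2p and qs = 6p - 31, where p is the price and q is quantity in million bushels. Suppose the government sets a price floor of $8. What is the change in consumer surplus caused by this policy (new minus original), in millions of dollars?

-6

Setting quantity demanded equal to quantity supplied, 17 - 2p = 6p - 31, gives p* = 6 and q* = 5.
The floor of 8 is above the equilibrium price 6, so it binds.
At p = 8: qd = 17 - 2·8 = 1 and qs = 6·8 - 31 = 17.
Consumer surplus without the control is ½ · (8.5 - 6) · 5 = 6.25.
With the floor, consumers buy 1 units at 8, so CS = ½ · (8.5 - 8) · 1 = 0.25.
Change in consumer surplus = 0.25 - 6.25 = -6.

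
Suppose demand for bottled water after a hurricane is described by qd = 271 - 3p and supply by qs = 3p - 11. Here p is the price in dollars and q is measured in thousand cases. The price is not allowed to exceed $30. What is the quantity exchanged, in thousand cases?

79

In a free market, 271 - 3p = 3p - 11 gives the equilibrium p* = 47, q* = 130.
Because the ceiling (30) lies below the market-clearing price, it is binding.
At p = 30: qd = 271 - 3·30 = 181 and qs = 3·30 - 11 = 79.
The quantity actually transacted is the short side, supply: 79.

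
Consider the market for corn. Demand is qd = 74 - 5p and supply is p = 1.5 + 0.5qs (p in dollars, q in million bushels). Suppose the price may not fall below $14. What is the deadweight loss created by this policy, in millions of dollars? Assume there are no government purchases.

78.75

Rearranging supply gives qs = 2p - 3. Setting quantity demanded equal to quantity supplied, 74 - 5p = 2p - 3, gives p* = 11 and q* = 19.
Because the floor (14) lies above the market-clearing price, it is binding.
At p = 14: qd = 74 - 5·14 = 4 and qs = 2·14 - 3 = 25.
Quantity traded falls to 4. At q = 4 the demand price is (74 - 4)/5 = 14 and the supply price is (3 + 4)/2 = 3.5.
Deadweight loss = ½ · (14 - 3.5) · (19 - 4) = ½ · 10.5 · 15 = 78.75.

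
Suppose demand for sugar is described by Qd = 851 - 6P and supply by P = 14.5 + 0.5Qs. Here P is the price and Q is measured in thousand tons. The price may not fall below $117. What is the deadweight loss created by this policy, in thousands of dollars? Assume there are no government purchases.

Rearranging supply gives Qs = 2P - 29. Equilibrium: 851 - 6P = 2P - 29, so 880 = 8P and P* = 110, Q* = 191.
Since 117 > 110, the floor is binding.
At P = 117: Qd = 851 - 6·117 = 149 and Qs = 2·117 - 29 = 205.
Quantity traded falls to 149. At Q = 149 the demand price is (851 - 149)/6 = 117 and the supply price is (29 + 149)/2 = 89.
Deadweight loss = ½ · (117 - 89) · (191 - 149) = ½ · 28 · 42 = 588.

588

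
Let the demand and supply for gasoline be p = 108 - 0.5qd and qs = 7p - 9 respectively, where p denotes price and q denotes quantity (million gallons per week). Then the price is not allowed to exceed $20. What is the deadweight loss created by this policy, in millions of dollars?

393.75

Rearranging demand gives qd = 216 - 2p. Equilibrium: 216 - 2p = 7p - 9, so 225 = 9p and p* = 25, q* = 166.
The ceiling of 20 is below the equilibrium price 25, so it binds.
At p = 20: qd = 216 - 2·20 = 176 and qs = 7·20 - 9 = 131.
Quantity traded falls to 131. At q = 131 the demand price is (216 - 131)/2 = 42.5 and the supply price is (9 + 131)/7 = 20.
Deadweight loss = ½ · (42.5 - 20) · (166 - 131) = ½ · 22.5 · 35 = 393.75.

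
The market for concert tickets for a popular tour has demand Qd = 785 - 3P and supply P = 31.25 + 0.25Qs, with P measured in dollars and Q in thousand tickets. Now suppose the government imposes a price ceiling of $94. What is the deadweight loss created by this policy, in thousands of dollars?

Rearranging supply gives Qs = 4P - 125. Equilibrium: 785 - 3P = 4P - 125, so 910 = 7P and P* = 130, Q* = 395.
Because the ceiling (94) lies below the market-clearing price, it is binding.
At P = 94: Qd = 785 - 3·94 = 503 and Qs = 4·94 - 125 = 251.
Quantity traded falls to 251. At Q = 251 the demand price is (785 - 251)/3 = 178 and the supply price is (125 + 251)/4 = 94.
Deadweight loss = ½ · (178 - 94) · (395 - 251) = ½ · 84 · 144 = 6048.

6048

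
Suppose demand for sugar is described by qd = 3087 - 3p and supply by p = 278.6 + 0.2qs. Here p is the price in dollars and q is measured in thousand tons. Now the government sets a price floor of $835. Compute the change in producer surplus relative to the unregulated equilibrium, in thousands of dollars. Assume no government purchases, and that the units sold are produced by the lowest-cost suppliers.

Rearranging supply gives qs = 5p - 1393. In a free market, 3087 - 3p = 5p - 1393 gives the equilibrium p* = 560, q* = 1407.
Since 835 > 560, the floor is binding.
At p = 835: qd = 3087 - 3·835 = 582 and qs = 5·835 - 1393 = 2782.
Producer surplus without the control is ½ · (560 - 278.6) · 1407 = 197964.9.
With the floor, 582 units are sold at 835. The supply price at q = 582 is 395, so PS = ½ · [(835 - 278.6) + (835 - 395)] · 582 = 289952.4.
Change in producer surplus = 289952.4 - 197964.9 = 91987.5.

91987.5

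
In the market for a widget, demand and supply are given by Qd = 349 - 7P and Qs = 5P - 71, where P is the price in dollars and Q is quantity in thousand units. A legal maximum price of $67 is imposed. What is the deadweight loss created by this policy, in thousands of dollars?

0

In a free market, 349 - 7P = 5P - 71 gives the equilibrium P* = 35, Q* = 104.
Since 67 is above P* = 35, the ceiling does not bind and the free-market outcome prevails.
Since the control does not bind, no trades are prevented and deadweight loss is zero.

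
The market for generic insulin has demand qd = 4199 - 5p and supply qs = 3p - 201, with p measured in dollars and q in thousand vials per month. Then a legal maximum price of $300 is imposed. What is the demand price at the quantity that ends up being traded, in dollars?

700

Without the control the market clears where 4199 - 5p = 3p - 201, i.e. p* = 550 and q* = 1449.
The ceiling of 300 is below the equilibrium price 550, so it binds.
At p = 300: qd = 4199 - 5·300 = 2699 and qs = 3·300 - 201 = 699.
Only 699 units reach the market. On the demand curve, the marginal buyer's willingness to pay at q = 699 is (4199 - 699)/5 = 700.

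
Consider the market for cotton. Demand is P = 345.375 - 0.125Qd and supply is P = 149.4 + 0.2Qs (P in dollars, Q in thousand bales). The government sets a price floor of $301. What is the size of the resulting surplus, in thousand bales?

403

Rearranging demand gives Qd = 2763 - 8P; rearranging supply gives Qs = 5P - 747. Equilibrium: 2763 - 8P = 5P - 747, so 3510 = 13P and P* = 270, Q* = 603.
Because the floor (301) lies above the market-clearing price, it is binding.
At P = 301: Qd = 2763 - 8·301 = 355 and Qs = 5·301 - 747 = 758.
Surplus = Qs - Qd = 758 - 355 = 403.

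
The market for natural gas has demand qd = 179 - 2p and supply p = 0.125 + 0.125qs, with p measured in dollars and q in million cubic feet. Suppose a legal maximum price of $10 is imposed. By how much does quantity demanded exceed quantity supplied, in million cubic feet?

Rearranging supply gives qs = 8p - 1. Equilibrium: 179 - 2p = 8p - 1, so 180 = 10p and p* = 18, q* = 143.
The ceiling of 10 is below the equilibrium price 18, so it binds.
At p = 10: qd = 179 - 2·10 = 159 and qs = 8·10 - 1 = 79.
Shortage = qd - qs = 159 - 79 = 80.

80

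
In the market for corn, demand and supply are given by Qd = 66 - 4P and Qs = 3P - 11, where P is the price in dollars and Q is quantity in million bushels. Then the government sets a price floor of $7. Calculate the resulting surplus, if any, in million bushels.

Without the control the market clears where 66 - 4P = 3P - 11, i.e. P* = 11 and Q* = 22.
The floor of 7 is below the equilibrium price 11, so it is not binding; the market clears at P* = 11, Q* = 22.
Since the control does not bind, there is no surplus.

0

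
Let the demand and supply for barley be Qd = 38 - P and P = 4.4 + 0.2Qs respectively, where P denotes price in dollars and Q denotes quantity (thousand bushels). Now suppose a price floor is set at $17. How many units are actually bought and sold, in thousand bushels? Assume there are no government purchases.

21

Rearranging supply gives Qs = 5P - 22. Setting quantity demanded equal to quantity supplied, 38 - P = 5P - 22, gives P* = 10 and Q* = 28.
Since 17 > 10, the floor is binding.
At P = 17: Qd = 38 - 17 = 21 and Qs = 5·17 - 22 = 63.
The quantity actually transacted is the short side, demand: 21.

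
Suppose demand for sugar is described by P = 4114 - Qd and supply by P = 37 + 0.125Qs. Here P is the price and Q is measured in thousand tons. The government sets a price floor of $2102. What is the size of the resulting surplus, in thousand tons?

14508

Rearranging demand gives Qd = 4114 - P; rearranging supply gives Qs = 8P - 296. Without the control the market clears where 4114 - P = 8P - 296, i.e. P* = 490 and Q* = 3624.
Because the floor (2102) lies above the market-clearing price, it is binding.
At P = 2102: Qd = 4114 - 2102 = 2012 and Qs = 8·2102 - 296 = 16520.
Surplus = Qs - Qd = 16520 - 2012 = 14508.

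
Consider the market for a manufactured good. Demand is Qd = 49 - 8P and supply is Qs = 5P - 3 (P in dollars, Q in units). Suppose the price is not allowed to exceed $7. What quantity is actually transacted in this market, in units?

17

Equilibrium: 49 - 8P = 5P - 3, so 52 = 13P and P* = 4, Q* = 17.
The ceiling of 7 is above the equilibrium price 4, so it is not binding; the market clears at P* = 4, Q* = 17.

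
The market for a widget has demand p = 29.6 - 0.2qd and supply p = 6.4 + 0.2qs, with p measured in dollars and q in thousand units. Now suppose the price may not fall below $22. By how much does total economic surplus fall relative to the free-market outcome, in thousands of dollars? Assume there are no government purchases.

Rearranging demand gives qd = 148 - 5p; rearranging supply gives qs = 5p - 32. Setting quantity demanded equal to quantity supplied, 148 - 5p = 5p - 32, gives p* = 18 and q* = 58.
Since 22 > 18, the floor is binding.
At p = 22: qd = 148 - 5·22 = 38 and qs = 5·22 - 32 = 78.
Quantity traded falls to 38. At q = 38 the demand price is (148 - 38)/5 = 22 and the supply price is (32 + 38)/5 = 14.
Deadweight loss = ½ · (22 - 14) · (58 - 38) = ½ · 8 · 20 = 80.

80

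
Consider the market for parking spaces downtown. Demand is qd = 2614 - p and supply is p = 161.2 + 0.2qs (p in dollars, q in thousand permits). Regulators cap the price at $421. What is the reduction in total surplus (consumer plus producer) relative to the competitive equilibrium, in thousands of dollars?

333015

Rearranging supply gives qs = 5p - 806. Without the control the market clears where 2614 - p = 5p - 806, i.e. p* = 570 and q* = 2044.
The ceiling of 421 is below the equilibrium price 570, so it binds.
At p = 421: qd = 2614 - 421 = 2193 and qs = 5·421 - 806 = 1299.
Quantity traded falls to 1299. At q = 1299 the demand price is 2614 - 1299 = 1315 and the supply price is (806 + 1299)/5 = 421.
Deadweight loss = ½ · (1315 - 421) · (2044 - 1299) = ½ · 894 · 745 = 333015.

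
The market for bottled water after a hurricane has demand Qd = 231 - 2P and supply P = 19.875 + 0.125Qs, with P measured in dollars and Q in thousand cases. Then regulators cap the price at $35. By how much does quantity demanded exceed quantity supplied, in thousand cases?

40

Rearranging supply gives Qs = 8P - 159. Without the control the market clears where 231 - 2P = 8P - 159, i.e. P* = 39 and Q* = 153.
Because the ceiling (35) lies below the market-clearing price, it is binding.
At P = 35: Qd = 231 - 2·35 = 161 and Qs = 8·35 - 159 = 121.
Shortage = Qd - Qs = 161 - 121 = 40.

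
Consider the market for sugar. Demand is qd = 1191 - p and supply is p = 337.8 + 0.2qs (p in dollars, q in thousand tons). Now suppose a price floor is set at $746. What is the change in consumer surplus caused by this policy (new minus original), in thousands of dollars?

Rearranging supply gives qs = 5p - 1689. Without the control the market clears where 1191 - p = 5p - 1689, i.e. p* = 480 and q* = 711.
The floor of 746 is above the equilibrium price 480, so it binds.
At p = 746: qd = 1191 - 746 = 445 and qs = 5·746 - 1689 = 2041.
Consumer surplus without the control is ½ · (1191 - 480) · 711 = 252760.5.
With the floor, consumers buy 445 units at 746, so CS = ½ · (1191 - 746) · 445 = 99012.5.
Change in consumer surplus = 99012.5 - 252760.5 = -153748.

-153748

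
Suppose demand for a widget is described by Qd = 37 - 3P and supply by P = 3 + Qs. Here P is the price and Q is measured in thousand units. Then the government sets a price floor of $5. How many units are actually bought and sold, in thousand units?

Rearranging supply gives Qs = P - 3. Equilibrium: 37 - 3P = P - 3, so 40 = 4P and P* = 10, Q* = 7.
Since 5 is below P* = 10, the floor does not bind and the free-market outcome prevails.

7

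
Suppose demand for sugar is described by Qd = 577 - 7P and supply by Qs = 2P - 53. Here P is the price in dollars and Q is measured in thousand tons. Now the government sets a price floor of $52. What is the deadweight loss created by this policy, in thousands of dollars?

In a free market, 577 - 7P = 2P - 53 gives the equilibrium P* = 70, Q* = 87.
The floor of 52 is below the equilibrium price 70, so it is not binding; the market clears at P* = 70, Q* = 87.
Since the control does not bind, no trades are prevented and deadweight loss is zero.

0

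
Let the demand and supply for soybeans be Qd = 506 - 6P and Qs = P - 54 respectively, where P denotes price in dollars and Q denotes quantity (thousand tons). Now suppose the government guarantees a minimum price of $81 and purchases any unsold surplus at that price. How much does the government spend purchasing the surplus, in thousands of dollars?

567

Without the control the market clears where 506 - 6P = P - 54, i.e. P* = 80 and Q* = 26.
Since 81 > 80, the floor is binding.
At P = 81: Qd = 506 - 6·81 = 20 and Qs = 81 - 54 = 27.
Surplus = Qs - Qd = 7.
Government expenditure = surplus × support price = 7 × 81 = 567.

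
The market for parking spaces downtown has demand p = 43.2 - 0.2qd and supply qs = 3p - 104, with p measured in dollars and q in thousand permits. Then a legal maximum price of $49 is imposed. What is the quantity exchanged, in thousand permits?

Rearranging demand gives qd = 216 - 5p. Setting quantity demanded equal to quantity supplied, 216 - 5p = 3p - 104, gives p* = 40 and q* = 16.
The ceiling of 49 is above the equilibrium price 40, so it is not binding; the market clears at p* = 40, q* = 16.

16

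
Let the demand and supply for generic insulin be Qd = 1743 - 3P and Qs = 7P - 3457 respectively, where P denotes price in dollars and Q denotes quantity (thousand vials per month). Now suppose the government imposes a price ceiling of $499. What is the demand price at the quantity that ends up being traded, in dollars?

In a free market, 1743 - 3P = 7P - 3457 gives the equilibrium P* = 520, Q* = 183.
Since 499 < 520, the ceiling is binding.
At P = 499: Qd = 1743 - 3·499 = 246 and Qs = 7·499 - 3457 = 36.
Only 36 units reach the market. On the demand curve, the marginal buyer's willingness to pay at Q = 36 is (1743 - 36)/3 = 569.

569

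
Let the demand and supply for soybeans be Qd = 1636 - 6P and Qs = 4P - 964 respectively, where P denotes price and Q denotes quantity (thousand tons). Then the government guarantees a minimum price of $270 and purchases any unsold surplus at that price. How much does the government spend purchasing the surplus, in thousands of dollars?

27000

In a free market, 1636 - 6P = 4P - 964 gives the equilibrium P* = 260, Q* = 76.
Because the floor (270) lies above the market-clearing price, it is binding.
At P = 270: Qd = 1636 - 6·270 = 16 and Qs = 4·270 - 964 = 116.
Surplus = Qs - Qd = 100.
Government expenditure = surplus × support price = 100 × 270 = 27000.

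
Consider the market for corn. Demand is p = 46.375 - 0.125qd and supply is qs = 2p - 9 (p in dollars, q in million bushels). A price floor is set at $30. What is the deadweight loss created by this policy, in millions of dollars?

0

Rearranging demand gives qd = 371 - 8p. Equilibrium: 371 - 8p = 2p - 9, so 380 = 10p and p* = 38, q* = 67.
The floor of 30 is below the equilibrium price 38, so it is not binding; the market clears at p* = 38, q* = 67.
Since the control does not bind, no trades are prevented and deadweight loss is zero.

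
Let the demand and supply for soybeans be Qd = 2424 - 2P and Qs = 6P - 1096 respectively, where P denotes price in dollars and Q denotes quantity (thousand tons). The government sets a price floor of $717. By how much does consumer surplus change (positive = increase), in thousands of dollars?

-350959

Setting quantity demanded equal to quantity supplied, 2424 - 2P = 6P - 1096, gives P* = 440 and Q* = 1544.
The floor of 717 is above the equilibrium price 440, so it binds.
At P = 717: Qd = 2424 - 2·717 = 990 and Qs = 6·717 - 1096 = 3206.
Consumer surplus without the control is ½ · (1212 - 440) · 1544 = 595984.
With the floor, consumers buy 990 units at 717, so CS = ½ · (1212 - 717) · 990 = 245025.
Change in consumer surplus = 245025 - 595984 = -350959.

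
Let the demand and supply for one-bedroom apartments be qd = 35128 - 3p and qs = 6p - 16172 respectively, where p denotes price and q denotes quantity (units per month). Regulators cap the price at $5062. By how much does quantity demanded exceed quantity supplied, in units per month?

5742

In a free market, 35128 - 3p = 6p - 16172 gives the equilibrium p* = 5700, q* = 18028.
Since 5062 < 5700, the ceiling is binding.
At p = 5062: qd = 35128 - 3·5062 = 19942 and qs = 6·5062 - 16172 = 14200.
Shortage = qd - qs = 19942 - 14200 = 5742.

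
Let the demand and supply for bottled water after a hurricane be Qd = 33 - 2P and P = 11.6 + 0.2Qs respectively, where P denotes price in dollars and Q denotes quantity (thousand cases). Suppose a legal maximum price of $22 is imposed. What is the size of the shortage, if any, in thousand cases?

Rearranging supply gives Qs = 5P - 58. In a free market, 33 - 2P = 5P - 58 gives the equilibrium P* = 13, Q* = 7.
Since 22 is above P* = 13, the ceiling does not bind and the free-market outcome prevails.
Since the control does not bind, there is no shortage.

0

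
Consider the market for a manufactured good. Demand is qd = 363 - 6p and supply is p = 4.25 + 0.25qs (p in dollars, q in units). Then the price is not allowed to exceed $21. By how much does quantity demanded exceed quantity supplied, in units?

170

Rearranging supply gives qs = 4p - 17. Setting quantity demanded equal to quantity supplied, 363 - 6p = 4p - 17, gives p* = 38 and q* = 135.
Because the ceiling (21) lies below the market-clearing price, it is binding.
At p = 21: qd = 363 - 6·21 = 237 and qs = 4·21 - 17 = 67.
Shortage = qd - qs = 237 - 67 = 170.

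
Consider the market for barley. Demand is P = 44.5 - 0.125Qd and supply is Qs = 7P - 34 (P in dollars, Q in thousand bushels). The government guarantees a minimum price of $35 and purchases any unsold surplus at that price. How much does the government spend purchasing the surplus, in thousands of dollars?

4725

Rearranging demand gives Qd = 356 - 8P. Without the control the market clears where 356 - 8P = 7P - 34, i.e. P* = 26 and Q* = 148.
The floor of 35 is above the equilibrium price 26, so it binds.
At P = 35: Qd = 356 - 8·35 = 76 and Qs = 7·35 - 34 = 211.
Surplus = Qs - Qd = 135.
Government expenditure = surplus × support price = 135 × 35 = 4725.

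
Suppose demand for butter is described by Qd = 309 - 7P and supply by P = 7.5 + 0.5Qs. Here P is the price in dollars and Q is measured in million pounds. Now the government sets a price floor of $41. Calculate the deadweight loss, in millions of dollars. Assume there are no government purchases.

393.75

Rearranging supply gives Qs = 2P - 15. Setting quantity demanded equal to quantity supplied, 309 - 7P = 2P - 15, gives P* = 36 and Q* = 57.
The floor of 41 is above the equilibrium price 36, so it binds.
At P = 41: Qd = 309 - 7·41 = 22 and Qs = 2·41 - 15 = 67.
Quantity traded falls to 22. At Q = 22 the demand price is (309 - 22)/7 = 41 and the supply price is (15 + 22)/2 = 18.5.
Deadweight loss = ½ · (41 - 18.5) · (57 - 22) = ½ · 22.5 · 35 = 393.75.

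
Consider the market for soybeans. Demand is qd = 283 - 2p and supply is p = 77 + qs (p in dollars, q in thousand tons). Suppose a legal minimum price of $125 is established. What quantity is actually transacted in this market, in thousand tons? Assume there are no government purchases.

33

Rearranging supply gives qs = p - 77. Equilibrium: 283 - 2p = p - 77, so 360 = 3p and p* = 120, q* = 43.
Because the floor (125) lies above the market-clearing price, it is binding.
At p = 125: qd = 283 - 2·125 = 33 and qs = 125 - 77 = 48.
The quantity actually transacted is the short side, demand: 33.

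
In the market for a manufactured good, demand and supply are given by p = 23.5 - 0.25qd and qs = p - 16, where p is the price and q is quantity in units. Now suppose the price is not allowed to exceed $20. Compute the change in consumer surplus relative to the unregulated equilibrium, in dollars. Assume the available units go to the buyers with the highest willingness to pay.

Rearranging demand gives qd = 94 - 4p. Equilibrium: 94 - 4p = p - 16, so 110 = 5p and p* = 22, q* = 6.
Since 20 < 22, the ceiling is binding.
At p = 20: qd = 94 - 4·20 = 14 and qs = 20 - 16 = 4.
Consumer surplus without the control is ½ · (23.5 - 22) · 6 = 4.5.
With the ceiling, 4 units are sold at 20 (assume they go to the highest-value buyers). The demand price at q = 4 is 22.5, so CS = ½ · [(23.5 - 20) + (22.5 - 20)] · 4 = 12.
Change in consumer surplus = 12 - 4.5 = 7.5.

7.5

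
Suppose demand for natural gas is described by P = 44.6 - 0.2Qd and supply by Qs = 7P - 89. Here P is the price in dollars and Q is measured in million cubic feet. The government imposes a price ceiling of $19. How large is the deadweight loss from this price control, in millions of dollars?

Rearranging demand gives Qd = 223 - 5P. Setting quantity demanded equal to quantity supplied, 223 - 5P = 7P - 89, gives P* = 26 and Q* = 93.
Because the ceiling (19) lies below the market-clearing price, it is binding.
At P = 19: Qd = 223 - 5·19 = 128 and Qs = 7·19 - 89 = 44.
Quantity traded falls to 44. At Q = 44 the demand price is (223 - 44)/5 = 35.8 and the supply price is (89 + 44)/7 = 19.
Deadweight loss = ½ · (35.8 - 19) · (93 - 44) = ½ · 16.8 · 49 = 411.6.

411.6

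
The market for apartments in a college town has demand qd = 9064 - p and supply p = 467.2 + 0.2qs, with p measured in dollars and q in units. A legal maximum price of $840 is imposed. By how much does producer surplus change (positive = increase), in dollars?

Rearranging supply gives qs = 5p - 2336. Equilibrium: 9064 - p = 5p - 2336, so 11400 = 6p and p* = 1900, q* = 7164.
Because the ceiling (840) lies below the market-clearing price, it is binding.
At p = 840: qd = 9064 - 840 = 8224 and qs = 5·840 - 2336 = 1864.
Producer surplus without the control is ½ · (1900 - 467.2) · 7164 = 5132289.6.
With the ceiling, producers sell 1864 units at 840, so PS = ½ · (840 - 467.2) · 1864 = 347449.6.
Change in producer surplus = 347449.6 - 5132289.6 = -4784840.

-4784840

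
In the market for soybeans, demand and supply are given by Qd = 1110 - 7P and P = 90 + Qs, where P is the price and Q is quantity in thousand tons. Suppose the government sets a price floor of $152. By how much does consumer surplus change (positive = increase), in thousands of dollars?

-106

Rearranging supply gives Qs = P - 90. In a free market, 1110 - 7P = P - 90 gives the equilibrium P* = 150, Q* = 60.
Since 152 > 150, the floor is binding.
At P = 152: Qd = 1110 - 7·152 = 46 and Qs = 152 - 90 = 62.
Consumer surplus without the control is ½ · (1110/7 - 150) · 60 = 1800/7.
With the floor, consumers buy 46 units at 152, so CS = ½ · (1110/7 - 152) · 46 = 1058/7.
Change in consumer surplus = 1058/7 - 1800/7 = -106.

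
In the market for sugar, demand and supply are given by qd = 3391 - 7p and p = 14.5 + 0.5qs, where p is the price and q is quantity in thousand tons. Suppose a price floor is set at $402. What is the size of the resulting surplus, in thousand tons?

Rearranging supply gives qs = 2p - 29. Without the control the market clears where 3391 - 7p = 2p - 29, i.e. p* = 380 and q* = 731.
Since 402 > 380, the floor is binding.
At p = 402: qd = 3391 - 7·402 = 577 and qs = 2·402 - 29 = 775.
Surplus = qs - qd = 775 - 577 = 198.

198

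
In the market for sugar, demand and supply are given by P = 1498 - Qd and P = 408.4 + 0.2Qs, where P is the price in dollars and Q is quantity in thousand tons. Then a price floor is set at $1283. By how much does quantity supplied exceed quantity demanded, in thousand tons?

4158

Rearranging demand gives Qd = 1498 - P; rearranging supply gives Qs = 5P - 2042. Setting quantity demanded equal to quantity supplied, 1498 - P = 5P - 2042, gives P* = 590 and Q* = 908.
Since 1283 > 590, the floor is binding.
At P = 1283: Qd = 1498 - 1283 = 215 and Qs = 5·1283 - 2042 = 4373.
Surplus = Qs - Qd = 4373 - 215 = 4158.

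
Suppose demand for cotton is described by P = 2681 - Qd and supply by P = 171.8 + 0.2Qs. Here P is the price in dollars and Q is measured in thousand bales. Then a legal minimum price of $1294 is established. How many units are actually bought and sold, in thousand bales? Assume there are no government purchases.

Rearranging demand gives Qd = 2681 - P; rearranging supply gives Qs = 5P - 859. Setting quantity demanded equal to quantity supplied, 2681 - P = 5P - 859, gives P* = 590 and Q* = 2091.
The floor of 1294 is above the equilibrium price 590, so it binds.
At P = 1294: Qd = 2681 - 1294 = 1387 and Qs = 5·1294 - 859 = 5611.
The quantity actually transacted is the short side, demand: 1387.

1387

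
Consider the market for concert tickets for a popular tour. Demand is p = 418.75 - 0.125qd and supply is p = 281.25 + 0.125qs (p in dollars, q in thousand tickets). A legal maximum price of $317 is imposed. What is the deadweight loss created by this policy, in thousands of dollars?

8712

Rearranging demand gives qd = 3350 - 8p; rearranging supply gives qs = 8p - 2250. Equilibrium: 3350 - 8p = 8p - 2250, so 5600 = 16p and p* = 350, q* = 550.
The ceiling of 317 is below the equilibrium price 350, so it binds.
At p = 317: qd = 3350 - 8·317 = 814 and qs = 8·317 - 2250 = 286.
Quantity traded falls to 286. At q = 286 the demand price is (3350 - 286)/8 = 383 and the supply price is (2250 + 286)/8 = 317.
Deadweight loss = ½ · (383 - 317) · (550 - 286) = ½ · 66 · 264 = 8712.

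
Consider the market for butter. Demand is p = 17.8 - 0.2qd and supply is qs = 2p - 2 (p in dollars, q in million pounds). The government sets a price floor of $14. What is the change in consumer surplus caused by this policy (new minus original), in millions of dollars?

-21.5

Rearranging demand gives qd = 89 - 5p. Setting quantity demanded equal to quantity supplied, 89 - 5p = 2p - 2, gives p* = 13 and q* = 24.
Since 14 > 13, the floor is binding.
At p = 14: qd = 89 - 5·14 = 19 and qs = 2·14 - 2 = 26.
Consumer surplus without the control is ½ · (17.8 - 13) · 24 = 57.6.
With the floor, consumers buy 19 units at 14, so CS = ½ · (17.8 - 14) · 19 = 36.1.
Change in consumer surplus = 36.1 - 57.6 = -21.5.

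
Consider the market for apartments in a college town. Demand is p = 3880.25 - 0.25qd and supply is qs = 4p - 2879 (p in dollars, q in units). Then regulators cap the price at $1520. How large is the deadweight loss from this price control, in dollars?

Rearranging demand gives qd = 15521 - 4p. In a free market, 15521 - 4p = 4p - 2879 gives the equilibrium p* = 2300, q* = 6321.
The ceiling of 1520 is below the equilibrium price 2300, so it binds.
At p = 1520: qd = 15521 - 4·1520 = 9441 and qs = 4·1520 - 2879 = 3201.
Quantity traded falls to 3201. At q = 3201 the demand price is (15521 - 3201)/4 = 3080 and the supply price is (2879 + 3201)/4 = 1520.
Deadweight loss = ½ · (3080 - 1520) · (6321 - 3201) = ½ · 1560 · 3120 = 2433600.

2433600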